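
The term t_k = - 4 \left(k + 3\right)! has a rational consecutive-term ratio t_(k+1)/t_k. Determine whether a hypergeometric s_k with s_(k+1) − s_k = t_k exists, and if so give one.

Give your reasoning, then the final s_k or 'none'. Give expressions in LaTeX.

The ratio is k + 4.
So A=k + 4 and B=1, with C=1.
Solve (k + 4)·f(k+1) − (1)·f(k) = 1.
From deg A=1, deg B=0, deg C=0: d=-1.
d = -1 < 0 ⇒ no nonzero polynomial f; not summable.

none — t_k is not Gosper-summable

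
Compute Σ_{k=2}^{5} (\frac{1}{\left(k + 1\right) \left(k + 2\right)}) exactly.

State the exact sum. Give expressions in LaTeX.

Σ = 4/21

Compute t_(k+1)/t_k: get (k + 1)/(k + 3).
Take A(k)=k + 1, B(k)=k + 3, C(k)=1.
Set up (k + 1)·f(k+1) − (k + 2)·f(k) − (1) = 0.
From deg A=1, deg B=1, deg C=0: d=1.
Solve for f: f(k) = k (degree 1 ≤ 1).
Certificate R = B(k−1)f/C = k*(k + 2) gives s_k = k/(k + 1).
Verify: 1/(k**2 + 3*k + 2) matches t_k.
Telescoping: Σ = s_(6) − s_(2) = 6/7 − (2/3) = 4/21.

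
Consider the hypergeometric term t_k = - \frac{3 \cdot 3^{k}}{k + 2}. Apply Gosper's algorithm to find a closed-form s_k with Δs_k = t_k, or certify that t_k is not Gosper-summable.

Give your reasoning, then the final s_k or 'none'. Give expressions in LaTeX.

t_(k+1)/t_k = 3*(k + 2)/(k + 3).
So A=3*k + 6 and B=k + 3, with C=1.
Need (3*k + 6)·f(k+1) − (k + 2)·f(k) = 1.
Bound: deg f ≤ -1.
Bound -1 < 0, so the key equation has no polynomial solution.

no hypergeometric antidifference exists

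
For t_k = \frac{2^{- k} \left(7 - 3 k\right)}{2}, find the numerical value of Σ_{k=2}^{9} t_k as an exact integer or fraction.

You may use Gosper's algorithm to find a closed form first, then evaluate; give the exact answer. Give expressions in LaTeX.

Σ = -243/512

Step 1: r(k) = (3*k - 4)/(2*(3*k - 7)).
Take A(k)=1/2, B(k)=1, C(k)=k - 7/3.
f must satisfy (1/2)·f(k+1) − (1)·f(k) = k - 7/3.
deg f ≤ 1 (via 0,0,1).
A polynomial solution: f(k) = -2*(3*k - 4)/3.
Then R = B(k−1)f/C = -2*(3*k - 4)/(3*k - 7), so s_k = R(k)·t_k = (3*k - 4)/2**k.
Check: Δs_k = (7 - 3*k)/(2*2**k). ✓
Sum = s_(10) − s_(2); s_(10) = 13/512, s_(2) = 1/2 ⇒ -243/512.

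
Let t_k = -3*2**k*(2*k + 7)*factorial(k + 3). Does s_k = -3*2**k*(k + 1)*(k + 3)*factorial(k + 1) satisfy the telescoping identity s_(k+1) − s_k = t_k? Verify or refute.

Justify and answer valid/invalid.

Invalid: residual 3*2**k*(2*k**2 + 11*k + 13)*factorial(k + 1) ≠ 0.

s_(k+1) = -6*2**k*(k + 2)*(k + 4)*factorial(k + 2)
s_(k+1) − s_k = -3*2**k*(2*k**3 + 15*k**2 + 36*k + 29)*factorial(k + 1)
(s_(k+1) − s_k) − t_k = 3*2**k*(2*k**2 + 11*k + 13)*factorial(k + 1)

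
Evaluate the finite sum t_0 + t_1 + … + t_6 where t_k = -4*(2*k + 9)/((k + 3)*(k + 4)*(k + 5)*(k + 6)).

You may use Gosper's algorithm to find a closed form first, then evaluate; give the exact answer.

Σ = -7/30

t_(k+1)/t_k = (k + 3)*(2*k + 11)/((k + 7)*(2*k + 9)).
Normal form (A,B,C) = (k + 3, k + 7, k + 9/2).
Set up (k + 3)·f(k+1) − (k + 6)·f(k) − (k + 9/2) = 0.
d = 3 from the (1,1,1) case.
Solve for f: f(k) = k*(k + 4)*(k + 8)/30 (degree 3 ≤ 3).
Then R = B(k−1)f/C = k*(k + 4)*(k + 6)*(k + 8)/(15*(2*k + 9)), so s_k = R(k)·t_k = 4*k*(-k - 8)/(15*(k**2 + 8*k + 15)).
Δs = 4*(-2*k - 9)/(k**4 + 18*k**3 + 119*k**2 + 342*k + 360), as required.
Telescoping: Σ = s_(7) − s_(0) = -7/30 − (0) = -7/30.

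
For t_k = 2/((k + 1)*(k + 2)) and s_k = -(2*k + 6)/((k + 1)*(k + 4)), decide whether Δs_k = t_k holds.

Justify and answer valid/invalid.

s_(k+1) = 2*(-k - 4)/((k + 2)*(k + 5))
s_(k+1) − s_k = 2*(k**2 + 7*k + 14)/(k**4 + 12*k**3 + 49*k**2 + 78*k + 40)
(s_(k+1) − s_k) − t_k = 4*(-k - 3)/(k**4 + 12*k**3 + 49*k**2 + 78*k + 40)

Invalid: residual 4*(-k - 3)/(k**4 + 12*k**3 + 49*k**2 + 78*k + 40) ≠ 0.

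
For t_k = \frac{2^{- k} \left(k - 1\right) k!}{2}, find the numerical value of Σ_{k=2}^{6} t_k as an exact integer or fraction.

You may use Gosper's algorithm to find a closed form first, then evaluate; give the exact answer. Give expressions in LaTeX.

Σ = 311/8

The ratio is k*(k + 1)/(2*(k - 1)).
Factor: A=k/2 + 1/2; B=1; C=k - 1.
Need (k/2 + 1/2)·f(k+1) − (1)·f(k) = k - 1.
From deg A=1, deg B=0, deg C=1: d=0.
Match coefficients ⇒ f(k) = 2.
Certificate R = B(k−1)f/C = 2/(k - 1) gives s_k = factorial(k)/2**k.
Verify: (k - 1)*factorial(k)/(2*2**k) matches t_k.
Sum = s_(7) − s_(2); s_(7) = 315/8, s_(2) = 1/2 ⇒ 311/8.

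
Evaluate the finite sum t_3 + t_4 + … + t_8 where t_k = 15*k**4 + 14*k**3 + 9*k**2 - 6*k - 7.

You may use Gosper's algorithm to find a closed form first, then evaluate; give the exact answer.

Compute t_(k+1)/t_k: get (15*k**4 + 74*k**3 + 141*k**2 + 114*k + 25)/(15*k**4 + 14*k**3 + 9*k**2 - 6*k - 7).
A = 1, B = 1, C = k**4 + 14*k**3/15 + 3*k**2/5 - 2*k/5 - 7/15.
Need (1)·f(k+1) − (1)·f(k) = k**4 + 14*k**3/15 + 3*k**2/5 - 2*k/5 - 7/15.
Degrees (0,0,4) ⇒ d ≤ 5.
Solve for f: f(k) = k*(3*k**4 - 4*k**3 + k**2 - 4*k - 3)/15 (degree 5 ≤ 5).
Get s_k = R·t_k = k*(3*k**4 - 4*k**3 + k**2 - 4*k - 3) with R(k) = B(k−1)f(k)/C(k) = k*(3*k**4 - 4*k**3 + k**2 - 4*k - 3)/(15*k**4 + 14*k**3 + 9*k**2 - 6*k - 7).
s_(k+1) − s_k = 15*k**4 + 14*k**3 + 9*k**2 - 6*k - 7 = t_k.
Σ_(k=3)^(8) t_k = s_(9) − s_(3) = 151281 − (387) = 150894.

Σ = 150894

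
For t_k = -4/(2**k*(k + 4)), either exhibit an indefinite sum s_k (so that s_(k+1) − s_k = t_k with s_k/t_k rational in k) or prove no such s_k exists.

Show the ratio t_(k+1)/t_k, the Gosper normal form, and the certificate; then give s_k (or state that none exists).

none — t_k is not Gosper-summable

Ratio r(k) = (k + 4)/(2*(k + 5)).
Take A(k)=k/2 + 2, B(k)=k + 5, C(k)=1.
Set up (k/2 + 2)·f(k+1) − (k + 4)·f(k) − (1) = 0.
d = -1 from the (1,1,0) case.
Bound -1 < 0, so the key equation has no polynomial solution.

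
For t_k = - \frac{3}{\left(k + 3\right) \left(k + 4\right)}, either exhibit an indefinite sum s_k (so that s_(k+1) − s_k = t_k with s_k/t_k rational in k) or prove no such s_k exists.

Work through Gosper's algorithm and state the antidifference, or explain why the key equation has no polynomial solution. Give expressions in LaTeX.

Step 1: r(k) = (k + 3)/(k + 5).
Gosper form: A/B · C(k+1)/C(k) with A=k + 3, B=k + 5, C=1.
Need (k + 3)·f(k+1) − (k + 4)·f(k) = 1.
deg f ≤ 1 (via 1,1,0).
Solving with deg f ≤ 1: f(k) = k/3.
So s_k = (B(k−1)f/C)·t_k = (k*(k + 4)/3)·t_k = -k/(k + 3).
s_(k+1) − s_k = -3/(k**2 + 7*k + 12) = t_k.

s_k = - \frac{k}{k + 3}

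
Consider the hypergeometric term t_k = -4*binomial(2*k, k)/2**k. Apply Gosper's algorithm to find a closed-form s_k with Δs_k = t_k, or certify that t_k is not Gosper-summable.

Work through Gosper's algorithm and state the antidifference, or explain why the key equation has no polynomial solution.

The ratio is (2*k + 1)/(k + 1).
A = 2*k + 1, B = k + 1, C = 1.
Key eq: (2*k + 1)·f(k+1) = (k)·f(k) + (1).
d = -1 from the (1,1,0) case.
Bound -1 < 0, so the key equation has no polynomial solution.

not Gosper-summable; s_k does not exist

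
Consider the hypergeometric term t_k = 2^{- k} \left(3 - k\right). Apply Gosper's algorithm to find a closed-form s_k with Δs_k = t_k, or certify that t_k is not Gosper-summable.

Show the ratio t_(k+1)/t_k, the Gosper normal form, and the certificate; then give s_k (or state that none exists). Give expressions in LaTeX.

r(k) = (k - 2)/(2*(k - 3)) after simplifying.
Gosper form: A/B · C(k+1)/C(k) with A=1/2, B=1, C=k - 3.
Key eq: (1/2)·f(k+1) = (1)·f(k) + (k - 3).
d = 1 from the (0,0,1) case.
Coefficient equations give f(k) = -2*(k - 2).
Certificate R = B(k−1)f/C = -2*(k - 2)/(k - 3) gives s_k = 2**(1 - k)*(k - 2).
Check: Δs_k = (3 - k)/2**k. ✓

s_k = 2^{1 - k} \left(k - 2\right)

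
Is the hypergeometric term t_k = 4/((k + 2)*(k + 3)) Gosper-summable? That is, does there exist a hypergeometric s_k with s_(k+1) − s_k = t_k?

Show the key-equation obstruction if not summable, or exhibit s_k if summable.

Yes. s_k = 2*k/(k + 2).

The ratio is (k + 2)/(k + 4).
Normal form (A,B,C) = (k + 2, k + 4, 1).
f must satisfy (k + 2)·f(k+1) − (k + 3)·f(k) = 1.
deg f ≤ 1 (via 1,1,0).
Solving with deg f ≤ 1: f(k) = k/2.
Get s_k = R·t_k = 2*k/(k + 2) with R(k) = B(k−1)f(k)/C(k) = k*(k + 3)/2.
s_(k+1) − s_k = 4/(k**2 + 5*k + 6) = t_k.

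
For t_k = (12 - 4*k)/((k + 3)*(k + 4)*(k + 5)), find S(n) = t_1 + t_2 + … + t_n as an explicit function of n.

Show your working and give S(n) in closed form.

S(n) = n*(11 - n)/(5*(n**2 + 9*n + 20))

t_(k+1)/t_k = (k - 2)*(k + 3)/((k - 3)*(k + 6)).
Normal form (A,B,C) = (k + 3, k + 6, k - 3).
Set up (k + 3)·f(k+1) − (k + 5)·f(k) − (k - 3) = 0.
d = 2 from the (1,1,1) case.
Solve for f: f(k) = -k (degree 1 ≤ 2).
Then R = B(k−1)f/C = -k*(k + 5)/(k - 3), so s_k = R(k)·t_k = 4*k/((k + 3)*(k + 4)).
Δs = 4*(3 - k)/(k**3 + 12*k**2 + 47*k + 60), as required.
Evaluate: s_(n+1) = 4*(n + 1)/(n**2 + 9*n + 20); subtract s_(1) = 1/5 ⇒ S(n) = n*(11 - n)/(5*(n**2 + 9*n + 20)).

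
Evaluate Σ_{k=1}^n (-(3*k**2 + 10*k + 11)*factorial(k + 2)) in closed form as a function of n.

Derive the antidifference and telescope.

r(k) = (k + 3)*(10*k + 3*(k + 1)**2 + 21)/(3*k**2 + 10*k + 11) after simplifying.
Gosper form: A/B · C(k+1)/C(k) with A=k + 3, B=1, C=k**2 + 10*k/3 + 11/3.
f must satisfy (k + 3)·f(k+1) − (1)·f(k) = k**2 + 10*k/3 + 11/3.
deg f ≤ 1 (via 1,0,2).
A polynomial solution: f(k) = (3*k + 1)/3.
Certificate R = B(k−1)f/C = (3*k + 1)/(3*k**2 + 10*k + 11) gives s_k = -(3*k + 1)*factorial(k + 2).
Check: Δs_k = -(3*k**2 + 10*k + 11)*factorial(k + 2). ✓
Σ_(k=1)^n t_k = s_(n+1) − s_(1) = (-(3*n + 4)*factorial(n + 3)) − (-24), i.e. -3*n*factorial(n + 3) - 4*factorial(n + 3) + 24.

S(n) = -3*n*factorial(n + 3) - 4*factorial(n + 3) + 24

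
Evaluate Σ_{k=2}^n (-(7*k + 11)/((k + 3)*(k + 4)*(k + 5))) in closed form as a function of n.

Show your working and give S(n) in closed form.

S(n) = (-n**2 - 2*n + 3)/(n**2 + 9*n + 20)

Compute t_(k+1)/t_k: get (k + 3)*(7*k + 18)/((k + 6)*(7*k + 11)).
Gosper form: A/B · C(k+1)/C(k) with A=k + 3, B=k + 6, C=k + 11/7.
Solve (k + 3)·f(k+1) − (k + 5)·f(k) = k + 11/7.
d = 2 from the (1,1,1) case.
A polynomial solution: f(k) = k*(4*k + 7)/21.
Then R = B(k−1)f/C = k*(k + 5)*(4*k + 7)/(3*(7*k + 11)), so s_k = R(k)·t_k = k*(-4*k - 7)/(3*(k + 3)*(k + 4)).
Verify: (-7*k - 11)/(k**3 + 12*k**2 + 47*k + 60) matches t_k.
s_(n+1) = (-4*n**2 - 15*n - 11)/(3*(n**2 + 9*n + 20)) and s_(2) = -1/3, so S(n) = (-n**2 - 2*n + 3)/(n**2 + 9*n + 20).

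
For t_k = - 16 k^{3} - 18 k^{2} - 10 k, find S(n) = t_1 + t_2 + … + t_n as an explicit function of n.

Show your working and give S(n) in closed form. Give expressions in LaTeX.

r(k) = (8*k**3 + 33*k**2 + 47*k + 22)/(k*(8*k**2 + 9*k + 5)) after simplifying.
Take A(k)=1, B(k)=1, C(k)=k**3 + 9*k**2/8 + 5*k/8.
Key eq: (1)·f(k+1) = (1)·f(k) + (k**3 + 9*k**2/8 + 5*k/8).
Bound: deg f ≤ 4.
A polynomial solution: f(k) = k*(k - 1)*(2*k**2 + k + 1)/8.
Then R = B(k−1)f/C = (k - 1)*(2*k**2 + k + 1)/(8*k**2 + 9*k + 5), so s_k = R(k)·t_k = 2*k*(-2*k**3 + k**2 + 1).
Check: Δs_k = 2*k*(-8*k**2 - 9*k - 5). ✓
Evaluate: s_(n+1) = 2*n*(-2*n**3 - 7*n**2 - 9*n - 4); subtract s_(1) = 0 ⇒ S(n) = 2*n*(-2*n**3 - 7*n**2 - 9*n - 4).

S(n) = 2 n \left(- 2 n^{3} - 7 n^{2} - 9 n - 4\right)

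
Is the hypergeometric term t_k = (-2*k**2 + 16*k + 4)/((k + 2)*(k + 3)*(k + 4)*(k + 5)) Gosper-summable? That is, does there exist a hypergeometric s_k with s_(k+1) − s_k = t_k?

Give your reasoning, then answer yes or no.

Ratio r(k) = (k + 2)*(8*k - (k + 1)**2 + 10)/((k + 6)*(-k**2 + 8*k + 2)).
A = k + 2, B = k + 6, C = k**2 - 8*k - 2.
Need (k + 2)·f(k+1) − (k + 5)·f(k) = k**2 - 8*k - 2.
Bound: deg f ≤ 3.
Solve for f: f(k) = -k*(k**2 + 33*k - 10)/24 (degree 3 ≤ 3).
R(k) = B(k−1)·f(k)/C(k) = -k*(k + 5)*(k**2 + 33*k - 10)/(24*(k**2 - 8*k - 2)); s_k = R·t_k = k*(k**2 + 33*k - 10)/(12*(k + 2)*(k + 3)*(k + 4)).
Δs = 2*(-k**2 + 8*k + 2)/(k**4 + 14*k**3 + 71*k**2 + 154*k + 120), as required.

Yes. s_k = k*(k**2 + 33*k - 10)/(12*(k + 2)*(k + 3)*(k + 4)).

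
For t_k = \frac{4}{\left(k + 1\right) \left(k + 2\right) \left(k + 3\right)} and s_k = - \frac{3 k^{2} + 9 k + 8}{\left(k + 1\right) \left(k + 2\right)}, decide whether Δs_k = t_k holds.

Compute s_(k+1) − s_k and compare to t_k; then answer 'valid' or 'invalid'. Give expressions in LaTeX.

s_(k+1) = (-9*k - 3*(k + 1)**2 - 17)/((k + 2)*(k + 3))
s_(k+1) − s_k = 4/(k**3 + 6*k**2 + 11*k + 6)
(s_(k+1) − s_k) − t_k = 0

valid; difference matches t_k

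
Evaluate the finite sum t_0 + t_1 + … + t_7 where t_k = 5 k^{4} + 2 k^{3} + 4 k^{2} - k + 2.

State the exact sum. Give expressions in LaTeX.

Σ = 25496

Compute t_(k+1)/t_k: get (5*k**4 + 22*k**3 + 40*k**2 + 33*k + 12)/(5*k**4 + 2*k**3 + 4*k**2 - k + 2).
So A=1 and B=1, with C=k**4 + 2*k**3/5 + 4*k**2/5 - k/5 + 2/5.
Key eq: (1)·f(k+1) = (1)·f(k) + (k**4 + 2*k**3/5 + 4*k**2/5 - k/5 + 2/5).
From deg A=0, deg B=0, deg C=4: d=5.
Match coefficients ⇒ f(k) = k*(k**4 - 2*k**3 + 2*k**2 - 2*k + 3)/5.
Get s_k = R·t_k = k*(k**4 - 2*k**3 + 2*k**2 - 2*k + 3) with R(k) = B(k−1)f(k)/C(k) = k*(k**4 - 2*k**3 + 2*k**2 - 2*k + 3)/((k**2 + k + 1)*(5*k**2 - 3*k + 2)).
Δs = 5*k**4 + 2*k**3 + 4*k**2 - k + 2, as required.
Σ_(k=0)^(7) t_k = s_(8) − s_(0) = 25496 − (0) = 25496.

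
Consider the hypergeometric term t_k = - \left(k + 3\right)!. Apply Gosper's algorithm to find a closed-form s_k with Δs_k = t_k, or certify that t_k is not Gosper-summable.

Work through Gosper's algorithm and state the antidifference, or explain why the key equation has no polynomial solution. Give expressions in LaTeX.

Ratio r(k) = k + 4.
Factor: A=k + 4; B=1; C=1.
f must satisfy (k + 4)·f(k+1) − (1)·f(k) = 1.
d = -1 from the (1,0,0) case.
Negative degree bound (-1): no f exists, t_k not Gosper-summable.

none — t_k is not Gosper-summable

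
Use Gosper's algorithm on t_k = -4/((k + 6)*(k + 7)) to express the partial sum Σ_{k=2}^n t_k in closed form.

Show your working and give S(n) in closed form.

t_(k+1)/t_k = (k + 6)/(k + 8).
Factor: A=k + 6; B=k + 8; C=1.
f must satisfy (k + 6)·f(k+1) − (k + 7)·f(k) = 1.
Bound: deg f ≤ 1.
Solve for f: f(k) = k/6 (degree 1 ≤ 1).
So s_k = (B(k−1)f/C)·t_k = (k*(k + 7)/6)·t_k = -2*k/(3*k + 18).
s_(k+1) − s_k = -4/(k**2 + 13*k + 42) = t_k.
s_(n+1) = 2*(-n - 1)/(3*(n + 7)) and s_(2) = -1/6, so S(n) = (1 - n)/(2*(n + 7)).

S(n) = (1 - n)/(2*(n + 7))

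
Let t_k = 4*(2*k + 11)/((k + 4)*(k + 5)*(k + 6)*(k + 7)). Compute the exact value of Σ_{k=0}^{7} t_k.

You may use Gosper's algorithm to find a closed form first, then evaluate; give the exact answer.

Step 1: r(k) = (k + 4)*(2*k + 13)/((k + 8)*(2*k + 11)).
Normal form (A,B,C) = (k + 4, k + 8, k + 11/2).
Solve (k + 4)·f(k+1) − (k + 7)·f(k) = k + 11/2.
Bound: deg f ≤ 3.
Match coefficients ⇒ f(k) = k*(k + 5)*(k + 10)/48.
Get s_k = R·t_k = k*(k + 10)/(6*(k**2 + 10*k + 24)) with R(k) = B(k−1)f(k)/C(k) = k*(k + 5)*(k + 7)*(k + 10)/(24*(2*k + 11)).
Verify: 4*(2*k + 11)/(k**4 + 22*k**3 + 179*k**2 + 638*k + 840) matches t_k.
Sum = s_(8) − s_(0); s_(8) = 1/7, s_(0) = 0 ⇒ 1/7.

Σ = 1/7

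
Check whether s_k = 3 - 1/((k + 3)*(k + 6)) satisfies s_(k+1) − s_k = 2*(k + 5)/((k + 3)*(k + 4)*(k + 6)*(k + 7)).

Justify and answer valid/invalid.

valid; difference matches t_k

s_(k+1) = 3 - 1/((k + 4)*(k + 7))
s_(k+1) − s_k = 2*(k + 5)/(k**4 + 20*k**3 + 145*k**2 + 450*k + 504)
(s_(k+1) − s_k) − t_k = 0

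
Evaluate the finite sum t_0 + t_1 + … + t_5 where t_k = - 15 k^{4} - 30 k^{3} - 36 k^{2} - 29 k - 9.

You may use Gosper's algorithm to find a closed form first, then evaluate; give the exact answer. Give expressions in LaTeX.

Ratio r(k) = (15*k**4 + 90*k**3 + 216*k**2 + 251*k + 119)/(15*k**4 + 30*k**3 + 36*k**2 + 29*k + 9).
Normal form (A,B,C) = (1, 1, k**4 + 2*k**3 + 12*k**2/5 + 29*k/15 + 3/5).
f must satisfy (1)·f(k+1) − (1)·f(k) = k**4 + 2*k**3 + 12*k**2/5 + 29*k/15 + 3/5.
Degrees (0,0,4) ⇒ d ≤ 5.
Coefficient equations give f(k) = k**2*(3*k**3 + 2*k + 4)/15.
Then R = B(k−1)f/C = k**2*(3*k**3 + 2*k + 4)/(15*k**4 + 30*k**3 + 36*k**2 + 29*k + 9), so s_k = R(k)·t_k = k**2*(-3*k**3 - 2*k - 4).
Verify: -15*k**4 - 30*k**3 - 36*k**2 - 29*k - 9 matches t_k.
Telescoping: Σ = s_(6) − s_(0) = -23904 − (0) = -23904.

Σ = -23904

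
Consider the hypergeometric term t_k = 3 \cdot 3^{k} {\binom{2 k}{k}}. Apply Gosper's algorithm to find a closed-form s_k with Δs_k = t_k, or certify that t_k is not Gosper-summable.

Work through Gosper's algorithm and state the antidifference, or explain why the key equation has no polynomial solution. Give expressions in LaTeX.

r(k) = 6*(2*k + 1)/(k + 1) after simplifying.
So A=12*k + 6 and B=k + 1, with C=1.
f must satisfy (12*k + 6)·f(k+1) − (k)·f(k) = 1.
Degrees (1,1,0) ⇒ d ≤ -1.
deg f ≤ -1 is impossible — no certificate.

no hypergeometric antidifference exists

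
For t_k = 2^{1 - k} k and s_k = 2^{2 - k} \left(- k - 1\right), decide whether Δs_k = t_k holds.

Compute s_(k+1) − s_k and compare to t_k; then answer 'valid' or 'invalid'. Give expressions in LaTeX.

s_(k+1) = 2**(1 - k)*(-k - 2)
s_(k+1) − s_k = 2**(1 - k)*k
(s_(k+1) − s_k) − t_k = 0

Valid — Δs_k = t_k.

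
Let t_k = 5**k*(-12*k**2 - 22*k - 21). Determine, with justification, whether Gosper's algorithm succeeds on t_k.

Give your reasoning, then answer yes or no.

Yes. s_k = 5**k*(-3*k**2 + 2*k - 4).

The ratio is 5*(12*k**2 + 46*k + 55)/(12*k**2 + 22*k + 21).
Normal form (A,B,C) = (5, 1, k**2 + 11*k/6 + 7/4).
Set up (5)·f(k+1) − (1)·f(k) − (k**2 + 11*k/6 + 7/4) = 0.
d = 2 from the (0,0,2) case.
Coefficient equations give f(k) = (3*k**2 - 2*k + 4)/12.
R(k) = B(k−1)·f(k)/C(k) = (3*k**2 - 2*k + 4)/(12*k**2 + 22*k + 21); s_k = R·t_k = 5**k*(-3*k**2 + 2*k - 4).
Δs = 5**k*(-12*k**2 - 22*k - 21), as required.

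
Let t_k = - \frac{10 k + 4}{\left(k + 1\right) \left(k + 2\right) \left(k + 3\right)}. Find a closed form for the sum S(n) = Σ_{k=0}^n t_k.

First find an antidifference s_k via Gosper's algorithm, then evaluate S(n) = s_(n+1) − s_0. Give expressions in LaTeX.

S(n) = \frac{- 7 n^{2} - 15 n - 8}{2 \left(n^{2} + 5 n + 6\right)}

Step 1: r(k) = (k + 1)*(5*k + 7)/((k + 4)*(5*k + 2)).
A = k + 1, B = k + 4, C = k + 2/5.
Solve (k + 1)·f(k+1) − (k + 3)·f(k) = k + 2/5.
deg f ≤ 2 (via 1,1,1).
Match coefficients ⇒ f(k) = k*(7*k + 1)/20.
Then R = B(k−1)f/C = k*(k + 3)*(7*k + 1)/(4*(5*k + 2)), so s_k = R(k)·t_k = -k*(7*k + 1)/(2*(k + 1)*(k + 2)).
Verify: 2*(-5*k - 2)/(k**3 + 6*k**2 + 11*k + 6) matches t_k.
s_(n+1) = (-7*n**2 - 15*n - 8)/(2*(n**2 + 5*n + 6)) and s_(0) = 0, so S(n) = (-7*n**2 - 15*n - 8)/(2*(n**2 + 5*n + 6)).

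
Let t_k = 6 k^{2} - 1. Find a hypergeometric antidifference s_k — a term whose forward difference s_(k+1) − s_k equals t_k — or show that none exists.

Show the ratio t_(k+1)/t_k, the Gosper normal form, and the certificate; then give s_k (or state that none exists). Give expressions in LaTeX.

Step 1: r(k) = (6*(k + 1)**2 - 1)/(6*k**2 - 1).
Take A(k)=1, B(k)=1, C(k)=k**2 - 1/6.
Key eq: (1)·f(k+1) = (1)·f(k) + (k**2 - 1/6).
Bound: deg f ≤ 3.
Coefficient equations give f(k) = k**2*(2*k - 3)/6.
Then R = B(k−1)f/C = k**2*(2*k - 3)/(6*k**2 - 1), so s_k = R(k)·t_k = k**2*(2*k - 3).
Verify: 6*k**2 - 1 matches t_k.

s_k = k^{2} \left(2 k - 3\right)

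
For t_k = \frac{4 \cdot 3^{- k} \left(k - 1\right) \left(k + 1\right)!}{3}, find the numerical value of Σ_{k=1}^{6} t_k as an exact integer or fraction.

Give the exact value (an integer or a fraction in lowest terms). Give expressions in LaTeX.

Σ = 17272/243

r(k) = k*(k + 2)/(3*(k - 1)) after simplifying.
Normal form (A,B,C) = (k/3 + 2/3, 1, k - 1).
Key eq: (k/3 + 2/3)·f(k+1) = (1)·f(k) + (k - 1).
Degrees (1,0,1) ⇒ d ≤ 0.
Match coefficients ⇒ f(k) = 3.
So s_k = (B(k−1)f/C)·t_k = (3/(k - 1))·t_k = 4*factorial(k + 1)/3**k.
Verify: 4*(k - 1)*factorial(k + 1)/(3*3**k) matches t_k.
Evaluate s at k=7 and k=1: 17920/243 and 8/3; difference 17272/243.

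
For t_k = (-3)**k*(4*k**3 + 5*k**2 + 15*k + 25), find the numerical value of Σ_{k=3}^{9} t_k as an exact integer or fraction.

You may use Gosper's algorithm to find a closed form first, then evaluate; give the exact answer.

Σ = -55152603

Ratio r(k) = 3*(-4*k**3 - 17*k**2 - 37*k - 49)/(4*k**3 + 5*k**2 + 15*k + 25).
Take A(k)=-3, B(k)=1, C(k)=k**3 + 5*k**2/4 + 15*k/4 + 25/4.
Need (-3)·f(k+1) − (1)·f(k) = k**3 + 5*k**2/4 + 15*k/4 + 25/4.
deg f ≤ 3 (via 0,0,3).
Match coefficients ⇒ f(k) = -(k**3 - k**2 + 3*k + 4)/4.
Get s_k = R·t_k = (-3)**k*(-k**3 + k**2 - 3*k - 4) with R(k) = B(k−1)f(k)/C(k) = -(k**3 - k**2 + 3*k + 4)/(4*k**3 + 5*k**2 + 15*k + 25).
Verify: (-3)**k*(4*k**3 + 5*k**2 + 15*k + 25) matches t_k.
Evaluate s at k=10 and k=3: -55151766 and 837; difference -55152603.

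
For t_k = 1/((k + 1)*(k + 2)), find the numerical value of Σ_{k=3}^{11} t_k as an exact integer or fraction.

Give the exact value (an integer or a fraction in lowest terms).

Σ = 9/52

Ratio r(k) = (k + 1)/(k + 3).
A = k + 1, B = k + 3, C = 1.
Need (k + 1)·f(k+1) − (k + 2)·f(k) = 1.
From deg A=1, deg B=1, deg C=0: d=1.
Match coefficients ⇒ f(k) = k.
Then R = B(k−1)f/C = k*(k + 2), so s_k = R(k)·t_k = k/(k + 1).
s_(k+1) − s_k = 1/(k**2 + 3*k + 2) = t_k.
Σ_(k=3)^(11) t_k = s_(12) − s_(3) = 12/13 − (3/4) = 9/52.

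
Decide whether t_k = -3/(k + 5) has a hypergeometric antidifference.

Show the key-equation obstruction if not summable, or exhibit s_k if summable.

r(k) = (k + 5)/(k + 6) after simplifying.
Gosper form: A/B · C(k+1)/C(k) with A=k + 5, B=k + 6, C=1.
f must satisfy (k + 5)·f(k+1) − (k + 5)·f(k) = 1.
Bound: deg f ≤ 0.
Write f(k) = c0. Then LHS − RHS = -1, requiring -1 = 0: contradictory. No certificate.

No; the coefficient equations for f are inconsistent.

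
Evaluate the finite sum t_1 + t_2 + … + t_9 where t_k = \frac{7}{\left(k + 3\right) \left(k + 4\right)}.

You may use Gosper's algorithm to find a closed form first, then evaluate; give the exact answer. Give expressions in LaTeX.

Step 1: r(k) = (k + 3)/(k + 5).
A = k + 3, B = k + 5, C = 1.
Key eq: (k + 3)·f(k+1) = (k + 4)·f(k) + (1).
Bound: deg f ≤ 1.
Match coefficients ⇒ f(k) = k/3.
Certificate R = B(k−1)f/C = k*(k + 4)/3 gives s_k = 7*k/(3*(k + 3)).
Check: Δs_k = 7/(k**2 + 7*k + 12). ✓
Evaluate s at k=10 and k=1: 70/39 and 7/12; difference 63/52.

Σ = 63/52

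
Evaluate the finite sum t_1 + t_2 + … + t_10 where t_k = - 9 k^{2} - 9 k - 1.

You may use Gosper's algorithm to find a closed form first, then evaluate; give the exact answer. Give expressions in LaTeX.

Σ = -3970

r(k) = (9*k**2 + 27*k + 19)/(9*k**2 + 9*k + 1) after simplifying.
Gosper form: A/B · C(k+1)/C(k) with A=1, B=1, C=k**2 + k + 1/9.
Set up (1)·f(k+1) − (1)·f(k) − (k**2 + k + 1/9) = 0.
deg f ≤ 3 (via 0,0,2).
Solving with deg f ≤ 3: f(k) = k*(3*k**2 - 2)/9.
Get s_k = R·t_k = k*(2 - 3*k**2) with R(k) = B(k−1)f(k)/C(k) = k*(3*k**2 - 2)/(9*k**2 + 9*k + 1).
Δs = -9*k**2 - 9*k - 1, as required.
Evaluate s at k=11 and k=1: -3971 and -1; difference -3970.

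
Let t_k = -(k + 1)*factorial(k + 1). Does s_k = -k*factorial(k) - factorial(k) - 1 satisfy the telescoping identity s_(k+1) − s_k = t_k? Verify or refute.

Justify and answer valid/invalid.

s_(k+1) = -k**2*factorial(k) - 3*k*factorial(k) - 2*factorial(k) - 1
s_(k+1) − s_k = -(k + 1)*factorial(k + 1)
(s_(k+1) − s_k) − t_k = 0

Valid — Δs_k = t_k.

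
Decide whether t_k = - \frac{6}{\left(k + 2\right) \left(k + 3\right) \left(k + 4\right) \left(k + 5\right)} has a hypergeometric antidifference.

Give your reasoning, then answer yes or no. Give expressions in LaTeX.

t_(k+1)/t_k = (k + 2)/(k + 6).
Factor: A=k + 2; B=k + 6; C=1.
Solve (k + 2)·f(k+1) − (k + 5)·f(k) = 1.
From deg A=1, deg B=1, deg C=0: d=3.
Solve for f: f(k) = k*(k**2 + 9*k + 26)/72 (degree 3 ≤ 3).
Then R = B(k−1)f/C = k*(k + 5)*(k**2 + 9*k + 26)/72, so s_k = R(k)·t_k = k*(-k**2 - 9*k - 26)/(12*(k + 2)*(k + 3)*(k + 4)).
s_(k+1) − s_k = -6/(k**4 + 14*k**3 + 71*k**2 + 154*k + 120) = t_k.

Yes. s_k = \frac{k \left(- k^{2} - 9 k - 26\right)}{12 \left(k + 2\right) \left(k + 3\right) \left(k + 4\right)}.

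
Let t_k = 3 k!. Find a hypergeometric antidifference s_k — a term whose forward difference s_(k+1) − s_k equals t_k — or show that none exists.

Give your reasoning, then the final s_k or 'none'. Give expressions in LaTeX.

none (Gosper's algorithm certifies no s_k)

Compute t_(k+1)/t_k: get k + 1.
Normal form (A,B,C) = (k + 1, 1, 1).
Key eq: (k + 1)·f(k+1) = (1)·f(k) + (1).
Bound: deg f ≤ -1.
d = -1 < 0 ⇒ no nonzero polynomial f; not summable.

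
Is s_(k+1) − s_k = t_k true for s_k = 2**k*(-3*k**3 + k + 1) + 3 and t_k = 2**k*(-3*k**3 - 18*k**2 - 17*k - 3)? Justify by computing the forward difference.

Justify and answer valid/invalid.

s_(k+1) = 2**(k + 1)*(k - 3*(k + 1)**3 + 2) + 3
s_(k+1) − s_k = 2**k*(3*k**3 + k - 6*(k + 1)**3 + 3)
(s_(k+1) − s_k) − t_k = 0

Valid — Δs_k = t_k.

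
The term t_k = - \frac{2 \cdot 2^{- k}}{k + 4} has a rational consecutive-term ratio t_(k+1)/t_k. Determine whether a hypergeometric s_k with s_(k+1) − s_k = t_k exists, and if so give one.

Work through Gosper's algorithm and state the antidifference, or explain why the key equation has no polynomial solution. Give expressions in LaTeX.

not Gosper-summable; s_k does not exist

t_(k+1)/t_k = (k + 4)/(2*(k + 5)).
Factor: A=k/2 + 2; B=k + 5; C=1.
f must satisfy (k/2 + 2)·f(k+1) − (k + 4)·f(k) = 1.
d = -1 from the (1,1,0) case.
deg f ≤ -1 is impossible — no certificate.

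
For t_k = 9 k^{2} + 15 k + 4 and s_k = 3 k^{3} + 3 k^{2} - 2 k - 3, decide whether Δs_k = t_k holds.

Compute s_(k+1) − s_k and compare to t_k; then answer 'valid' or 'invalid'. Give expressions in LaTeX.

Valid — Δs_k = t_k.

s_(k+1) = 3*k**3 + 12*k**2 + 13*k + 1
s_(k+1) − s_k = 9*k**2 + 15*k + 4
(s_(k+1) − s_k) − t_k = 0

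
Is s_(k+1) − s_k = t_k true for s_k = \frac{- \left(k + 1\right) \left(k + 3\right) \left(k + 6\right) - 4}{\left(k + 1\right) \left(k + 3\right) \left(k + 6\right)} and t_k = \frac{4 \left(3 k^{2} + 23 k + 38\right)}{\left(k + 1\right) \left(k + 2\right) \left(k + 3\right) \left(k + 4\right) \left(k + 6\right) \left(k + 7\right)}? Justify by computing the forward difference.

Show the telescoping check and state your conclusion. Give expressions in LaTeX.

s_(k+1) = (-(k + 2)*(k + 4)*(k + 7) - 4)/((k + 2)*(k + 4)*(k + 7))
s_(k+1) − s_k = 4*(3*k**2 + 23*k + 38)/(k**6 + 23*k**5 + 207*k**4 + 925*k**3 + 2144*k**2 + 2412*k + 1008)
(s_(k+1) − s_k) − t_k = 0

Valid — Δs_k = t_k.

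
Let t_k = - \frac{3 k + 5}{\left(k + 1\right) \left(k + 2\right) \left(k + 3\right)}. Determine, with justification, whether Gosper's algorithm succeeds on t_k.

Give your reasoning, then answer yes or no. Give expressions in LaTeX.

Yes. s_k = \frac{k \left(- 2 k - 3\right)}{\left(k + 1\right) \left(k + 2\right)}.

Compute t_(k+1)/t_k: get (k + 1)*(3*k + 8)/((k + 4)*(3*k + 5)).
A = k + 1, B = k + 4, C = k + 5/3.
Solve (k + 1)·f(k+1) − (k + 3)·f(k) = k + 5/3.
Bound: deg f ≤ 2.
Solve for f: f(k) = k*(2*k + 3)/3 (degree 2 ≤ 2).
R(k) = B(k−1)·f(k)/C(k) = k*(k + 3)*(2*k + 3)/(3*k + 5); s_k = R·t_k = k*(-2*k - 3)/((k + 1)*(k + 2)).
Δs = (-3*k - 5)/(k**3 + 6*k**2 + 11*k + 6), as required.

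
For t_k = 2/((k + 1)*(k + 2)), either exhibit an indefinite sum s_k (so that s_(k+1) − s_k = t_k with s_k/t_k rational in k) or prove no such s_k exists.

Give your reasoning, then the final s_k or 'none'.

Step 1: r(k) = (k + 1)/(k + 3).
A = k + 1, B = k + 3, C = 1.
Set up (k + 1)·f(k+1) − (k + 2)·f(k) − (1) = 0.
Degrees (1,1,0) ⇒ d ≤ 1.
Solving with deg f ≤ 1: f(k) = k.
R(k) = B(k−1)·f(k)/C(k) = k*(k + 2); s_k = R·t_k = 2*k/(k + 1).
Check: Δs_k = 2/(k**2 + 3*k + 2). ✓

s_k = 2*k/(k + 1)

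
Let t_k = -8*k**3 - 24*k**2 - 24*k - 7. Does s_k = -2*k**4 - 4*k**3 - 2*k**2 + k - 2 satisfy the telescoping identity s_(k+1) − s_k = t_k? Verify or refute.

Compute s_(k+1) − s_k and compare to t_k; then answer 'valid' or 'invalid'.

s_(k+1) = -2*k**4 - 12*k**3 - 26*k**2 - 23*k - 9
s_(k+1) − s_k = -8*k**3 - 24*k**2 - 24*k - 7
(s_(k+1) − s_k) − t_k = 0

Valid: the claim telescopes to t_k.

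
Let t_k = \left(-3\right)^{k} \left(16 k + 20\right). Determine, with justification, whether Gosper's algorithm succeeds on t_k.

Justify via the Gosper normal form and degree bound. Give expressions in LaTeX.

Step 1: r(k) = 3*(-4*k - 9)/(4*k + 5).
Take A(k)=-3, B(k)=1, C(k)=k + 5/4.
Need (-3)·f(k+1) − (1)·f(k) = k + 5/4.
Degrees (0,0,1) ⇒ d ≤ 1.
A polynomial solution: f(k) = -(2*k + 1)/8.
So s_k = (B(k−1)f/C)·t_k = (-(2*k + 1)/(2*(4*k + 5)))·t_k = (-3)**k*(-4*k - 2).
Δs = (-3)**k*(16*k + 20), as required.

Yes. s_k = \left(-3\right)^{k} \left(- 4 k - 2\right).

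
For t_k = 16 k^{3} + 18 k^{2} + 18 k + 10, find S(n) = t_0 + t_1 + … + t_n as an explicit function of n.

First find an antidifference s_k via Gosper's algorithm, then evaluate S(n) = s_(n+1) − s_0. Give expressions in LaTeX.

Step 1: r(k) = (8*k**3 + 33*k**2 + 51*k + 31)/(8*k**3 + 9*k**2 + 9*k + 5).
Take A(k)=1, B(k)=1, C(k)=k**3 + 9*k**2/8 + 9*k/8 + 5/8.
f must satisfy (1)·f(k+1) − (1)·f(k) = k**3 + 9*k**2/8 + 9*k/8 + 5/8.
deg f ≤ 4 (via 0,0,3).
Solving with deg f ≤ 4: f(k) = k*(2*k**3 - k**2 + 2*k + 2)/8.
Get s_k = R·t_k = 2*k*(2*k**3 - k**2 + 2*k + 2) with R(k) = B(k−1)f(k)/C(k) = k*(2*k**3 - k**2 + 2*k + 2)/(8*k**3 + 9*k**2 + 9*k + 5).
Δs = 16*k**3 + 18*k**2 + 18*k + 10, as required.
Σ_(k=0)^n t_k = s_(n+1) − s_(0) = (4*n**4 + 14*n**3 + 22*n**2 + 22*n + 10) − (0), i.e. 4*n**4 + 14*n**3 + 22*n**2 + 22*n + 10.

S(n) = 4 n^{4} + 14 n^{3} + 22 n^{2} + 22 n + 10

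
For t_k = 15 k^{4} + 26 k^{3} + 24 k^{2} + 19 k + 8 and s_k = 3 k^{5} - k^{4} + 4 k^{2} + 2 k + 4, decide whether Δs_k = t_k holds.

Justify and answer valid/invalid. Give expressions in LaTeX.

s_(k+1) = 2*k + 3*(k + 1)**5 - (k + 1)**4 + 4*(k + 1)**2 + 6
s_(k+1) − s_k = 15*k**4 + 26*k**3 + 24*k**2 + 19*k + 8
(s_(k+1) − s_k) − t_k = 0

Valid: the claim telescopes to t_k.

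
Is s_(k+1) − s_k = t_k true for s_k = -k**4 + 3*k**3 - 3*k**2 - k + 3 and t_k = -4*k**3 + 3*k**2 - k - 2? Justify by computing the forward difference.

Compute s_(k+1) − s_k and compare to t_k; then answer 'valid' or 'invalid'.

Valid: the claim telescopes to t_k.

s_(k+1) = -k**4 - k**3 - 2*k + 1
s_(k+1) − s_k = -4*k**3 + 3*k**2 - k - 2
(s_(k+1) − s_k) − t_k = 0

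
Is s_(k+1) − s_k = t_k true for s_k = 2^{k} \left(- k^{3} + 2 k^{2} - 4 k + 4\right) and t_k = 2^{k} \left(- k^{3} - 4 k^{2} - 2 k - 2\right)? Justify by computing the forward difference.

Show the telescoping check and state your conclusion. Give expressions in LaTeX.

s_(k+1) = 2**(k + 1)*(-k**3 - k**2 - 3*k + 1)
s_(k+1) − s_k = 2**k*(-k**3 - 4*k**2 - 2*k - 2)
(s_(k+1) − s_k) − t_k = 0

Valid: the claim telescopes to t_k.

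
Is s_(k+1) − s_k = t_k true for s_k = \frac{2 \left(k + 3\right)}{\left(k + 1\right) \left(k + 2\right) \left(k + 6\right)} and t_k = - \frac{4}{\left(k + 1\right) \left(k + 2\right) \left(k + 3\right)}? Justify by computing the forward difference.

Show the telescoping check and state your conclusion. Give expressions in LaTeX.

Invalid: residual \frac{18 \left(k + 5\right)}{k^{5} + 19 k^{4} + 131 k^{3} + 401 k^{2} + 540 k + 252} ≠ 0.

s_(k+1) = 2*(k + 4)/((k + 2)*(k + 3)*(k + 7))
s_(k+1) − s_k = 2*(-2*k**2 - 17*k - 39)/(k**5 + 19*k**4 + 131*k**3 + 401*k**2 + 540*k + 252)
(s_(k+1) − s_k) − t_k = 18*(k + 5)/(k**5 + 19*k**4 + 131*k**3 + 401*k**2 + 540*k + 252)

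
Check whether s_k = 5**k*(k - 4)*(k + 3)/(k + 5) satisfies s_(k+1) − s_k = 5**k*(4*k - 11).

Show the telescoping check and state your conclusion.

Invalid: residual 5**k*(-8*k**2 - 16*k + 102)/(k**2 + 11*k + 30) ≠ 0.

s_(k+1) = 5**(k + 1)*(k - 3)*(k + 4)/(k + 6)
s_(k+1) − s_k = 5**k*(4*k**3 + 25*k**2 - 17*k - 228)/(k**2 + 11*k + 30)
(s_(k+1) − s_k) − t_k = 5**k*(-8*k**2 - 16*k + 102)/(k**2 + 11*k + 30)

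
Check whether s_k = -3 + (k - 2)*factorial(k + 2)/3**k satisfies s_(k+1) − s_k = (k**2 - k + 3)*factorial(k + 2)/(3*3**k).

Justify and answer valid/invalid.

Valid: the claim telescopes to t_k.

s_(k+1) = 3**(-k - 1)*(k - 1)*factorial(k + 3) - 3
s_(k+1) − s_k = (k**2 - k + 3)*factorial(k + 2)/(3*3**k)
(s_(k+1) − s_k) − t_k = 0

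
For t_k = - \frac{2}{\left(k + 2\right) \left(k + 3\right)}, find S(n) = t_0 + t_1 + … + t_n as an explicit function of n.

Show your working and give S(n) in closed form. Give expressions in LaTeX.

S(n) = \frac{- n - 1}{n + 3}

t_(k+1)/t_k = (k + 2)/(k + 4).
Gosper form: A/B · C(k+1)/C(k) with A=k + 2, B=k + 4, C=1.
Solve (k + 2)·f(k+1) − (k + 3)·f(k) = 1.
Bound: deg f ≤ 1.
Coefficient equations give f(k) = k/2.
Certificate R = B(k−1)f/C = k*(k + 3)/2 gives s_k = -k/(k + 2).
Δs = -2/(k**2 + 5*k + 6), as required.
Evaluate: s_(n+1) = (-n - 1)/(n + 3); subtract s_(0) = 0 ⇒ S(n) = (-n - 1)/(n + 3).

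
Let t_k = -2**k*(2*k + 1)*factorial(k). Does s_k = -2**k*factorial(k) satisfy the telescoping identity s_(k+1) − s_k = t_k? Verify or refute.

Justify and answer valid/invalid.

Valid: the claim telescopes to t_k.

s_(k+1) = -2**(k + 1)*factorial(k + 1)
s_(k+1) − s_k = -2**k*(2*k + 1)*factorial(k)
(s_(k+1) − s_k) − t_k = 0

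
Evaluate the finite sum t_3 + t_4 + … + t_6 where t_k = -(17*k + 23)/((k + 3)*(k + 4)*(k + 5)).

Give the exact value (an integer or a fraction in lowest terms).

Compute t_(k+1)/t_k: get (k + 3)*(17*k + 40)/((k + 6)*(17*k + 23)).
Factor: A=k + 3; B=k + 6; C=k + 23/17.
Need (k + 3)·f(k+1) − (k + 5)·f(k) = k + 23/17.
d = 2 from the (1,1,1) case.
Coefficient equations give f(k) = k*(37*k + 55)/204.
So s_k = (B(k−1)f/C)·t_k = (k*(k + 5)*(37*k + 55)/(12*(17*k + 23)))·t_k = k*(-37*k - 55)/(12*(k + 3)*(k + 4)).
Δs = (-17*k - 23)/(k**3 + 12*k**2 + 47*k + 60), as required.
Sum = s_(7) − s_(3); s_(7) = -1099/660, s_(3) = -83/84 ⇒ -782/1155.

Σ = -782/1155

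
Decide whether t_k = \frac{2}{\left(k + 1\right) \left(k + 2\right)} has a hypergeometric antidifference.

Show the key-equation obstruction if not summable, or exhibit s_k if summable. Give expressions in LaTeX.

r(k) = (k + 1)/(k + 3) after simplifying.
A = k + 1, B = k + 3, C = 1.
Solve (k + 1)·f(k+1) − (k + 2)·f(k) = 1.
Bound: deg f ≤ 1.
Coefficient equations give f(k) = k.
Then R = B(k−1)f/C = k*(k + 2), so s_k = R(k)·t_k = 2*k/(k + 1).
s_(k+1) − s_k = 2/(k**2 + 3*k + 2) = t_k.

Yes. s_k = \frac{2 k}{k + 1}.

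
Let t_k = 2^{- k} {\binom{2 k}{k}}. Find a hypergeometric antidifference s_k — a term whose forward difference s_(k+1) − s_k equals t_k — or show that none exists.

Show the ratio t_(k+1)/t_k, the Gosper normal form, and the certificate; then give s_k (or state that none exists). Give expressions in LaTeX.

t_(k+1)/t_k = (2*k + 1)/(k + 1).
Factor: A=2*k + 1; B=k + 1; C=1.
Set up (2*k + 1)·f(k+1) − (k)·f(k) − (1) = 0.
From deg A=1, deg B=1, deg C=0: d=-1.
Negative degree bound (-1): no f exists, t_k not Gosper-summable.

no hypergeometric antidifference exists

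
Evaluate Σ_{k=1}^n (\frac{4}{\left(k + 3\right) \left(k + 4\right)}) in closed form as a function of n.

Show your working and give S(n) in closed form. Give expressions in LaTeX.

S(n) = \frac{n}{n + 4}

Ratio r(k) = (k + 3)/(k + 5).
Take A(k)=k + 3, B(k)=k + 5, C(k)=1.
Solve (k + 3)·f(k+1) − (k + 4)·f(k) = 1.
Bound: deg f ≤ 1.
A polynomial solution: f(k) = k/3.
Then R = B(k−1)f/C = k*(k + 4)/3, so s_k = R(k)·t_k = 4*k/(3*(k + 3)).
s_(k+1) − s_k = 4/(k**2 + 7*k + 12) = t_k.
Σ_(k=1)^n t_k = s_(n+1) − s_(1) = (4*(n + 1)/(3*(n + 4))) − (1/3), i.e. n/(n + 4).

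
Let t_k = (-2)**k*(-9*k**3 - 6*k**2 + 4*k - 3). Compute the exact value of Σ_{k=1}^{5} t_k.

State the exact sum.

Step 1: r(k) = 2*(-9*k**3 - 33*k**2 - 35*k - 14)/(9*k**3 + 6*k**2 - 4*k + 3).
So A=-2 and B=1, with C=k**3 + 2*k**2/3 - 4*k/9 + 1/3.
Key eq: (-2)·f(k+1) = (1)·f(k) + (k**3 + 2*k**2/3 - 4*k/9 + 1/3).
Degrees (0,0,3) ⇒ d ≤ 3.
A polynomial solution: f(k) = -(k - 1)*(3*k**2 - k - 3)/9.
R(k) = B(k−1)·f(k)/C(k) = -(k - 1)*(3*k**2 - k - 3)/(9*k**3 + 6*k**2 - 4*k + 3); s_k = R·t_k = (-2)**k*(3*k**3 - 4*k**2 - 2*k + 3).
s_(k+1) − s_k = (-2)**k*(-9*k**3 - 6*k**2 + 4*k - 3) = t_k.
Evaluate s at k=6 and k=1: 31680 and 0; difference 31680.

Σ = 31680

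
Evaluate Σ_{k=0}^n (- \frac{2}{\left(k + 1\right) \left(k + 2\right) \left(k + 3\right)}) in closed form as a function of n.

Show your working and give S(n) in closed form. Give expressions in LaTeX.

Ratio r(k) = (k + 1)/(k + 4).
Take A(k)=k + 1, B(k)=k + 4, C(k)=1.
Set up (k + 1)·f(k+1) − (k + 3)·f(k) − (1) = 0.
Degrees (1,1,0) ⇒ d ≤ 2.
Match coefficients ⇒ f(k) = k*(k + 3)/4.
Then R = B(k−1)f/C = k*(k + 3)**2/4, so s_k = R(k)·t_k = k*(-k - 3)/(2*(k + 1)*(k + 2)).
Verify: -2/(k**3 + 6*k**2 + 11*k + 6) matches t_k.
Telescope: S(n) = s_(n+1) − s_(0) = (-n**2 - 5*n - 4)/(2*(n**2 + 5*n + 6)) − (0) = (-n**2 - 5*n - 4)/(2*(n**2 + 5*n + 6)).

S(n) = \frac{- n^{2} - 5 n - 4}{2 \left(n^{2} + 5 n + 6\right)}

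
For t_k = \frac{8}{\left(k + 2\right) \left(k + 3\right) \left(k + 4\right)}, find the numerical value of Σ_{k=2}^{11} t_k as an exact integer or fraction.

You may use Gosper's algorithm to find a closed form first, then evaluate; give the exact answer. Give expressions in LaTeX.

Σ = 19/105

Step 1: r(k) = (k + 2)/(k + 5).
A = k + 2, B = k + 5, C = 1.
Solve (k + 2)·f(k+1) − (k + 4)·f(k) = 1.
Bound: deg f ≤ 2.
A polynomial solution: f(k) = k*(k + 5)/12.
R(k) = B(k−1)·f(k)/C(k) = k*(k + 4)*(k + 5)/12; s_k = R·t_k = 2*k*(k + 5)/(3*(k + 2)*(k + 3)).
s_(k+1) − s_k = 8/(k**3 + 9*k**2 + 26*k + 24) = t_k.
Evaluate s at k=12 and k=2: 68/105 and 7/15; difference 19/105.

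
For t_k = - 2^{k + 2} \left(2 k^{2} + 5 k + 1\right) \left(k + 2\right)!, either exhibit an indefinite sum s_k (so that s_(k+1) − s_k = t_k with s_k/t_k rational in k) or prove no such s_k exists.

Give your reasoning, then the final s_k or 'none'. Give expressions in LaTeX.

Step 1: r(k) = 2*(2*k**3 + 15*k**2 + 35*k + 24)/(2*k**2 + 5*k + 1).
A = 2*k + 6, B = 1, C = k**2 + 5*k/2 + 1/2.
Need (2*k + 6)·f(k+1) − (1)·f(k) = k**2 + 5*k/2 + 1/2.
d = 1 from the (1,0,2) case.
Solving with deg f ≤ 1: f(k) = (k - 1)/2.
R(k) = B(k−1)·f(k)/C(k) = (k - 1)/(2*k**2 + 5*k + 1); s_k = R·t_k = -2**(k + 2)*(k - 1)*factorial(k + 2).
Check: Δs_k = -2**(k + 2)*(2*k**2 + 5*k + 1)*factorial(k + 2). ✓

s_k = - 2^{k + 2} \left(k - 1\right) \left(k + 2\right)!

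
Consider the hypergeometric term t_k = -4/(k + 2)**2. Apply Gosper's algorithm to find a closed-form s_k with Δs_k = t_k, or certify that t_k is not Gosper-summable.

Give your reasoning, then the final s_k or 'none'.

none — t_k is not Gosper-summable

Compute t_(k+1)/t_k: get (k + 2)**2/(k + 3)**2.
Factor: A=k**2 + 4*k + 4; B=k**2 + 6*k + 9; C=1.
Solve (k**2 + 4*k + 4)·f(k+1) − (k**2 + 4*k + 4)·f(k) = 1.
d = 0 from the (2,2,0) case.
Generic f = c0 gives residual -1; -1 = 0 cannot hold, so t_k is not Gosper-summable.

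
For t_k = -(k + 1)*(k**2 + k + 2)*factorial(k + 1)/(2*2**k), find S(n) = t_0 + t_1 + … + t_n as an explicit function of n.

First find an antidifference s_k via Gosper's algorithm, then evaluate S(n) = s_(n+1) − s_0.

The ratio is (k + 2)**2*(k + (k + 1)**2 + 3)/(2*(k + 1)*(k**2 + k + 2)).
So A=k/2 + 1 and B=1, with C=k**3 + 2*k**2 + 3*k + 2.
Solve (k/2 + 1)·f(k+1) − (1)·f(k) = k**3 + 2*k**2 + 3*k + 2.
deg f ≤ 2 (via 1,0,3).
Solve for f: f(k) = 2*(k**2 - 2) (degree 2 ≤ 2).
Then R = B(k−1)f/C = 2*(k**2 - 2)/((k + 1)*(k**2 + k + 2)), so s_k = R(k)·t_k = -(k**2 - 2)*factorial(k + 1)/2**k.
Δs = -(k + 1)*(k**2 + k + 2)*factorial(k + 1)/(2*2**k), as required.
s_(n+1) = -2**(-n - 1)*(n**2 + 2*n - 1)*factorial(n + 2) and s_(0) = 2, so S(n) = 2**(-n - 1)*(-2**(n + 2) - n**4*factorial(n) - 5*n**3*factorial(n) - 7*n**2*factorial(n) - n*factorial(n) + 2*factorial(n)).

S(n) = 2**(-n - 1)*(-2**(n + 2) - n**4*factorial(n) - 5*n**3*factorial(n) - 7*n**2*factorial(n) - n*factorial(n) + 2*factorial(n))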